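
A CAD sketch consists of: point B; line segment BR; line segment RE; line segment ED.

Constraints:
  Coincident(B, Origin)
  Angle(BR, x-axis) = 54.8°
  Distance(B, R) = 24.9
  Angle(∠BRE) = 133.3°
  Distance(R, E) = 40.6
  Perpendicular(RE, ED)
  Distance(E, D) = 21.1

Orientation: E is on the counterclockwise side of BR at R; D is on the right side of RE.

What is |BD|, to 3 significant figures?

69.7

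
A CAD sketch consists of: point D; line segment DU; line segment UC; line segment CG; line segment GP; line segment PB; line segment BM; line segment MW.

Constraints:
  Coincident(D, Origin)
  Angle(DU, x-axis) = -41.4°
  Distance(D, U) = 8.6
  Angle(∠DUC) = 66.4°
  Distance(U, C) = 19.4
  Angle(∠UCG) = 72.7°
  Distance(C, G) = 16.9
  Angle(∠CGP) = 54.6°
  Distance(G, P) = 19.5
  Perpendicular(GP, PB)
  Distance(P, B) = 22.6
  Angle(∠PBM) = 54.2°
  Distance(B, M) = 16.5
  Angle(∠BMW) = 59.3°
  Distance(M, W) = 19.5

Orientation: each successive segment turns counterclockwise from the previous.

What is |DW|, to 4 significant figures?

13.98

D is at the origin; DU runs at -41.4° with length 8.6, so U = (6.451, -5.687). ∠DUC = 66.4° gives UC at 72.20° from the x-axis; with |UC| = 19.4, C = (12.38, 12.78). ∠UCG = 72.7° gives CG at 179.5° from the x-axis; with |CG| = 16.9, G = (-4.518, 12.93). ∠CGP = 54.6° gives GP at -55.10° from the x-axis; with |GP| = 19.5, P = (6.639, -3.061). GP ⟂ PB, so PB runs at 34.90°; with |PB| = 22.6, B = (25.17, 9.869). ∠PBM = 54.2° gives BM at 160.7° from the x-axis; with |BM| = 16.5, M = (9.602, 15.32). ∠BMW = 59.3° gives MW at -78.60° from the x-axis; with |MW| = 19.5, W = (13.46, -3.793). Then |DW| = |W − D| = 13.98.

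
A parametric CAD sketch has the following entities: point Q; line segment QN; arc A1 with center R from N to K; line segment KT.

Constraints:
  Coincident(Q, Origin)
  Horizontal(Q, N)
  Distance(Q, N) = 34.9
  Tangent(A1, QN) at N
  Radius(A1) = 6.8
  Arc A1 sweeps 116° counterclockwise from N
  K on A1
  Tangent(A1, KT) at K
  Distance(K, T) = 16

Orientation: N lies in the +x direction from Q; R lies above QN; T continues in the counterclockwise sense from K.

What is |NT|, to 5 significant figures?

24.178

Q is at the origin; Q and N share the same y with |QN| = 34.9 and N on the +x side, so N = (34.900, 0.0000). A1 meets QN tangentially, so RN is at right angles to QN, so R = N + (0, 6.8) = (34.900, 6.8000). On A1, N sits at bearing -90° from R; a 116° counterclockwise sweep puts K at bearing 26°, so K = R + 6.8·(cos 26°, sin 26°) = (41.012, 9.7809). Since A1 is tangent to KT there, RK ⟂ KT, so KT runs along (−sin 26°, cos 26°); with |KT| = 16.0, T = (33.998, 24.162). Then |NT| = |T − N| = 24.178.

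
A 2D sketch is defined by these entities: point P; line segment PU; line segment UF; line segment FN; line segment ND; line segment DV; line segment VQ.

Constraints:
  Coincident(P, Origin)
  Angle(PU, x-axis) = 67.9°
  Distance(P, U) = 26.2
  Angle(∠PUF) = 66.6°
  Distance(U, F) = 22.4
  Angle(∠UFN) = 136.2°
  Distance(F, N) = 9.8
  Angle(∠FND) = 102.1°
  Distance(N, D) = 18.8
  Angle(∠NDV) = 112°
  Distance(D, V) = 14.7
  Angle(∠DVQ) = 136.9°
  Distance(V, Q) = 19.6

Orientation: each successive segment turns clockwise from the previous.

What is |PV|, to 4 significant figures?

6.489

P is at the origin; PU runs at 67.9° with length 26.2, so U = (9.857, 24.28). ∠PUF = 66.6° gives UF at -45.50° from the x-axis; with |UF| = 22.4, F = (25.56, 8.298). ∠UFN = 136.2° gives FN at -89.30° from the x-axis; with |FN| = 9.8, N = (25.68, -1.501). ∠FND = 102.1° gives ND at -167.2° from the x-axis; with |ND| = 18.8, D = (7.344, -5.666). ∠NDV = 112.0° gives DV at 124.8° from the x-axis; with |DV| = 14.7, V = (-1.045, 6.405). Then |PV| = |V − P| = 6.489.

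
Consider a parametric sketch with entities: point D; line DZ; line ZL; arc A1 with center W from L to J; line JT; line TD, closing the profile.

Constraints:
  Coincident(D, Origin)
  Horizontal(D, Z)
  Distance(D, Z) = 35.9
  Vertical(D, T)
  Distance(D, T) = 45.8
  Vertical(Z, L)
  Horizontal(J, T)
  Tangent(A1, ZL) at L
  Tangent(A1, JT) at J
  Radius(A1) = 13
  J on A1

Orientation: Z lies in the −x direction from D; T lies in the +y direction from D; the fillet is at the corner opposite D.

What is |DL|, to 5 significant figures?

48.628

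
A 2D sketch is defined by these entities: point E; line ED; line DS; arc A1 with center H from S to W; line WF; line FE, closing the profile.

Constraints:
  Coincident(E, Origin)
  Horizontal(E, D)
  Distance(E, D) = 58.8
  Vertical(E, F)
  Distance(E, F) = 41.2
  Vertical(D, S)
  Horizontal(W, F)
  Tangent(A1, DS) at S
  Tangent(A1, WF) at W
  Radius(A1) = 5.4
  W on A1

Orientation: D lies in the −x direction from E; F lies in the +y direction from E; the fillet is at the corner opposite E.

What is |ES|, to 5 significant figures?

68.841

E is at the origin; E and D share the same y with |ED| = 58.8 and D on the −x side, so D = (-58.800, 0.0000). E and F share the same x with |EF| = 41.2 and F on the +y side, so F = (0.0000, 41.200). The virtual corner opposite E is at (-58.800, 41.200). The tangent condition forces HS to be normal to DS and the tangent condition forces HW to be normal to WF, with radius 5.4, so the center H sits 5.4 in from both sides at H = (-53.400, 35.800). That places the tangent points at S = (-58.800, 35.800) on DS and W = (-53.400, 41.200) on WF. Then |ES| = |S − E| = 68.841.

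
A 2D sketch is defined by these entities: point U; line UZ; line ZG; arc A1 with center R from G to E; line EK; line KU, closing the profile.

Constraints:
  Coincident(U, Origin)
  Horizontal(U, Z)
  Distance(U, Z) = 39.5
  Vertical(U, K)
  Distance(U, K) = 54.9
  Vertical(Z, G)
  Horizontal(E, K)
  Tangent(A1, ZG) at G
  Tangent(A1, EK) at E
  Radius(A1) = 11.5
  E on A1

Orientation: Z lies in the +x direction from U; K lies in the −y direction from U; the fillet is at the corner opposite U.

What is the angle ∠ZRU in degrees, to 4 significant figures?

47.67°

U is at the origin; U and Z share the same y with |UZ| = 39.5 and Z on the +x side, so Z = (39.50, 0.000). UK is vertical with |UK| = 54.9 and K on the −y side, so K = (0.000, -54.90). The virtual corner opposite U is at (39.50, -54.90). Tangency of A1 to ZG means the radius RG is perpendicular to ZG and A1 meets EK tangentially, so RE is at right angles to EK, with radius 11.5, so the center R sits 11.5 in from both sides at R = (28.00, -43.40). Then cos ∠ZRU = RZ·RU / (|RZ||RU|), giving 47.67°.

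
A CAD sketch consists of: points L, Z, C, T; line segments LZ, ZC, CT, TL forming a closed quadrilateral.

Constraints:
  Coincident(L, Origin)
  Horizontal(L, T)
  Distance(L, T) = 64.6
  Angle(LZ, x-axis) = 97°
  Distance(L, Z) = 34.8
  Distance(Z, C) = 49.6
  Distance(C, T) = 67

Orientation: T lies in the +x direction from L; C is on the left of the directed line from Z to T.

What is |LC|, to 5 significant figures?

71.865

L is at the origin; L and T share the same y with |LT| = 64.6 and T in +x, so T = (64.6, 0). LZ runs at 97.0° with |LZ| = 34.8, so Z = (-4.2411, 34.541). C is determined by |ZC| = 49.6 and |CT| = 67.0 together: it lies at the intersection of circle(Z, 49.6) and circle(T, 67.0). With |ZT| = 77.020, the foot of the radical line on ZT is 25.339 from Z and the perpendicular offset is √(49.6² − 25.339²) = 42.639. Taking the left-of-ZT solution: C = (37.529, 61.288).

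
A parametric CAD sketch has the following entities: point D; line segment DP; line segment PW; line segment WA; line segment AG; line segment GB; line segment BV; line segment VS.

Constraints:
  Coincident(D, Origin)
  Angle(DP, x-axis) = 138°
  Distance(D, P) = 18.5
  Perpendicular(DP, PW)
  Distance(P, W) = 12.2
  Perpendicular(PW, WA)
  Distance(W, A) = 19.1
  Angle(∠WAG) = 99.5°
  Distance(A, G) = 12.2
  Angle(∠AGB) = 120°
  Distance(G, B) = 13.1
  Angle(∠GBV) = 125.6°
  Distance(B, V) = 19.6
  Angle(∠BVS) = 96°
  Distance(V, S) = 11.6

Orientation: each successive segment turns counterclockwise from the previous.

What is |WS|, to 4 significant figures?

7.256

D is at the origin; DP runs at 138.0° with length 18.5, so P = (-13.75, 12.38). DP is perpendicular to PW, so PW runs at -132.0°; with |PW| = 12.2, W = (-21.91, 3.313). PW ⟂ WA, so WA runs at -42.00°; with |WA| = 19.1, A = (-7.718, -9.468). ∠WAG = 99.5° gives AG at 38.50° from the x-axis; with |AG| = 12.2, G = (1.830, -1.873). ∠AGB = 120.0° gives GB at 98.50° from the x-axis; with |GB| = 13.1, B = (-0.1060, 11.08). ∠GBV = 125.6° gives BV at 152.9° from the x-axis; with |BV| = 19.6, V = (-17.55, 20.01). ∠BVS = 96.0° gives VS at -123.1° from the x-axis; with |VS| = 11.6, S = (-23.89, 10.29). Then |WS| = |S − W| = 7.256.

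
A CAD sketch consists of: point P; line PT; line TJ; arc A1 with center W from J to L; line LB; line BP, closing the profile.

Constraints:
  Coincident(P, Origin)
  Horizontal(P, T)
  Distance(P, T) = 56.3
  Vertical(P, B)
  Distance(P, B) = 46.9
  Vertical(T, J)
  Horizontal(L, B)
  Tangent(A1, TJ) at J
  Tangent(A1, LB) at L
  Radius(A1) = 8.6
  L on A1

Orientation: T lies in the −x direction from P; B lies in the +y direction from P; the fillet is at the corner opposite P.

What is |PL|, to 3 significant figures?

66.9

The virtual corner opposite P is at (-56.3, 46.9). The tangent condition forces WJ to be normal to TJ and since A1 is tangent to LB there, WL ⟂ LB, with radius 8.6, so the center W sits 8.6 in from both sides at W = (-47.7, 38.3). That places the tangent points at J = (-56.3, 38.3) on TJ and L = (-47.7, 46.9) on LB. Then |PL| = |L − P| = 66.9.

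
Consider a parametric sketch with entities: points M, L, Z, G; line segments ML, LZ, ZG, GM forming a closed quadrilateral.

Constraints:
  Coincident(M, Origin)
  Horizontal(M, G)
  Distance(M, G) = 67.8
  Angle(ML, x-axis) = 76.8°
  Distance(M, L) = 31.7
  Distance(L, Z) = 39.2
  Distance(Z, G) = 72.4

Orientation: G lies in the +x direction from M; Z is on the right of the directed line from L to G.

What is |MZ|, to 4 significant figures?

7.877

Checks: |LZ| = 39.20 ✓; |ZG| = 72.40 ✓.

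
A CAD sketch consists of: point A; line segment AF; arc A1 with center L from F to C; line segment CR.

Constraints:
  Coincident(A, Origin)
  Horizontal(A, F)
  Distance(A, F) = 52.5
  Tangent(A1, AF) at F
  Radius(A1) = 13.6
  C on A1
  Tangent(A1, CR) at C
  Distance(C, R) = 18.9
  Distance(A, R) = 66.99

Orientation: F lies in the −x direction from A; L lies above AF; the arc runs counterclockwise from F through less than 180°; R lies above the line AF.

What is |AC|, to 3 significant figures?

48.7

Checks: A = (0.00, 0.00) ✓; |LF| = 13.60 ✓; |LC| = 13.60 ✓; ∠(LC, CR) = 90.00° ✓; |CR| = 18.90 ✓; |AR| = 66.99 ✓.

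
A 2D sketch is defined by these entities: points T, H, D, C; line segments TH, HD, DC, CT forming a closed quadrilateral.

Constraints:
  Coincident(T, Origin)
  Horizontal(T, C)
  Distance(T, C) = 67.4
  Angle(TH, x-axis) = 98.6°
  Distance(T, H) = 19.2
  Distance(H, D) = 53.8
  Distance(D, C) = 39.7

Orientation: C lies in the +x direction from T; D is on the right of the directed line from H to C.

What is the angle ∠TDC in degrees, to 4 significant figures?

117.0°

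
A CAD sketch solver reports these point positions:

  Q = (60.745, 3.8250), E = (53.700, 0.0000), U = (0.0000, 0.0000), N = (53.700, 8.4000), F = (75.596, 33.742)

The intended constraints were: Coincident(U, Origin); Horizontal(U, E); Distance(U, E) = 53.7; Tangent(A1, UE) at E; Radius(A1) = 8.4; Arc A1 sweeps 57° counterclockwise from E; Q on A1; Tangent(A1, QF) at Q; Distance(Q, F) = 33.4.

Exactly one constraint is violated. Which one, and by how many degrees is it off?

Tangent(A1, QF) at Q — off by 6.60°.

U = (0.00, 0.00) ✓; U.y = 0.00, E.y = 0.00 ✓; |UE| = 53.70 ✓; ∠(NE, EU) = 90.00° ✓; |NE| = 8.400 ✓; bearing(N→Q) − bearing(N→E) = 57.00° ✓; |NQ| = 8.400 ✓; ∠(NQ, QF) = 83.40° ✗; |QF| = 33.40 ✓.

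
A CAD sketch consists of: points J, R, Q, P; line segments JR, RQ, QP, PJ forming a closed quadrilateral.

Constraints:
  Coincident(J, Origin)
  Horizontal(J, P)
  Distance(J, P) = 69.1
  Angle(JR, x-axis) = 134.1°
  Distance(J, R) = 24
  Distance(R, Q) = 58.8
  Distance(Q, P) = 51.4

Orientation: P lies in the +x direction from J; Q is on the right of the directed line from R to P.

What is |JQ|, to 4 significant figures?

34.80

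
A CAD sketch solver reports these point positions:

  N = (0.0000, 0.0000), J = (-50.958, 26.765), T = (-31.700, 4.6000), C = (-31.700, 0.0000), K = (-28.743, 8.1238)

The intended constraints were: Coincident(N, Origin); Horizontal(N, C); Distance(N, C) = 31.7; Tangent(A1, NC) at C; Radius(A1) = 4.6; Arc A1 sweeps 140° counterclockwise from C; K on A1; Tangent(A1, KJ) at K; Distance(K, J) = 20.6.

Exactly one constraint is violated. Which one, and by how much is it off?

Distance(K, J) = 20.6 — off by 8.40.

N = (0.00, 0.00) ✓; N.y = 0.00, C.y = 0.00 ✓; |NC| = 31.70 ✓; ∠(TC, CN) = 90.00° ✓; |TC| = 4.600 ✓; bearing(T→K) − bearing(T→C) = 140.0° ✓; |TK| = 4.600 ✓; ∠(TK, KJ) = 90.00° ✓; |KJ| = 29.00 ✗.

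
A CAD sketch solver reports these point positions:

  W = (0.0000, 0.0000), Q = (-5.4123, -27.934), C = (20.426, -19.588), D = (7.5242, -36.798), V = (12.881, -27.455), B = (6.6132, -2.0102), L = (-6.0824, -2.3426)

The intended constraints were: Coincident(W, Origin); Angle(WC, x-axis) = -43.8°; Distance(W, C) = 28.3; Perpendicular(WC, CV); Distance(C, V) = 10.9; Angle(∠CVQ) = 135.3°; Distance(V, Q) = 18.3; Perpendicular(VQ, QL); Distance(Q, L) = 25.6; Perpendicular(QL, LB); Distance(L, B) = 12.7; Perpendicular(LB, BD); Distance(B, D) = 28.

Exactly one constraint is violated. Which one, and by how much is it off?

Distance(B, D) = 28 — off by 6.80.

W = (0.00, 0.00) ✓; WC at -43.80° ✓; |WC| = 28.30 ✓; ∠(WC, CV) = 90.00° ✓; |CV| = 10.90 ✓; ∠CVQ = 135.3° ✓; |VQ| = 18.30 ✓; ∠(VQ, QL) = 90.00° ✓; |QL| = 25.60 ✓; ∠(QL, LB) = 90.00° ✓; |LB| = 12.70 ✓; ∠(LB, BD) = 90.00° ✓; |BD| = 34.80 ✗.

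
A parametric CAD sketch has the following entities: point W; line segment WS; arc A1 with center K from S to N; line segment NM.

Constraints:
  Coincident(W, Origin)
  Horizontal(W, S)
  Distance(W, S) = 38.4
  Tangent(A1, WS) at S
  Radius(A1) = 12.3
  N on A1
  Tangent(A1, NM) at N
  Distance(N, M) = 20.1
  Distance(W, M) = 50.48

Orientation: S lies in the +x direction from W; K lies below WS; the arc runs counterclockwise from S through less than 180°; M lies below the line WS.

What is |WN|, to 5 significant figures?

32.358

W is at the origin; W and S share the same y with |WS| = 38.4 and S on the +x side, so S = (38.400, 0.0000). A1 meets WS tangentially, so KS is at right angles to WS, so K = S + (0, -12.3) = (38.400, -12.300). Since KN ⟂ NM (tangency), |KM| = √(12.3² + 20.1²) = 23.565 regardless of where N sits on A1. So M lies on both circle(W, 50.48) and circle(K, 23.565); the below-WS intersection is M = (35.682, -35.708). N is the foot of the tangent from M: N = (27.238, -17.467).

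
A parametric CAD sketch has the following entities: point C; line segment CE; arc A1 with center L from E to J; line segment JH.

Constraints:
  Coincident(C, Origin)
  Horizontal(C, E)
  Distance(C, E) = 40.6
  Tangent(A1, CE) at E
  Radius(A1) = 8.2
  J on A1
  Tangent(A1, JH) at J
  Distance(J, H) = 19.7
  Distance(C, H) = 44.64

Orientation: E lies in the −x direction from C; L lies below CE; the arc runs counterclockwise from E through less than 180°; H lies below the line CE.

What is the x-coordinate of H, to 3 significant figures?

-34.3

Checks: C.y = 0.00, E.y = 0.00 ✓; |LJ| = 8.200 ✓; ∠(LJ, JH) = 90.00° ✓; |JH| = 19.70 ✓; |CH| = 44.64 ✓.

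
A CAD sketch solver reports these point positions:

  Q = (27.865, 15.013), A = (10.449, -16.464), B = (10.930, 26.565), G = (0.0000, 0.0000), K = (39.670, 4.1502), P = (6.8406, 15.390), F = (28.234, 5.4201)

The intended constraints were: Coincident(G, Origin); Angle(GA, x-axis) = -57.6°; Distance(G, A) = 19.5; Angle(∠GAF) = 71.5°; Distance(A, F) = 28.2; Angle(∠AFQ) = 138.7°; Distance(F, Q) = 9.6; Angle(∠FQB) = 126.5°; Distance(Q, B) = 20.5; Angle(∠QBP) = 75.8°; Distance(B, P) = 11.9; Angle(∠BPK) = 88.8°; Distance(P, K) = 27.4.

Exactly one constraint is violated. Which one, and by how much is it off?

Distance(P, K) = 27.4 — off by 7.30.

G = (0.00, 0.00) ✓; GA at -57.60° ✓; |GA| = 19.50 ✓; ∠GAF = 71.50° ✓; |AF| = 28.20 ✓; ∠AFQ = 138.7° ✓; |FQ| = 9.600 ✓; ∠FQB = 126.5° ✓; |QB| = 20.50 ✓; ∠QBP = 75.80° ✓; |BP| = 11.90 ✓; ∠BPK = 88.80° ✓; |PK| = 34.70 ✗.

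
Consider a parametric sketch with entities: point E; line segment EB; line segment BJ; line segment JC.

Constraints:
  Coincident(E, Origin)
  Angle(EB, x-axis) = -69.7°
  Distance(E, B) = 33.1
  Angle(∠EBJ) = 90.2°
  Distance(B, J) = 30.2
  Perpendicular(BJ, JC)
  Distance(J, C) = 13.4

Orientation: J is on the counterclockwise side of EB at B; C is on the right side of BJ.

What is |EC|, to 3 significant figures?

55.5

∠EBJ = 90.2°, so BJ runs at -69.7° + (180° − 90.2°) = 20.1° from the x-axis; with |BJ| = 30.2, J = B + 30.2·(cos 20.1°, sin 20.1°) = (39.8, -20.7). The perpendicularity gives JC at right angles to BJ; with |JC| = 13.4 on the right of BJ, C = J + 13.4·(0.344, -0.939) = (44.4, -33.2). Then |EC| = |C − E| = 55.5.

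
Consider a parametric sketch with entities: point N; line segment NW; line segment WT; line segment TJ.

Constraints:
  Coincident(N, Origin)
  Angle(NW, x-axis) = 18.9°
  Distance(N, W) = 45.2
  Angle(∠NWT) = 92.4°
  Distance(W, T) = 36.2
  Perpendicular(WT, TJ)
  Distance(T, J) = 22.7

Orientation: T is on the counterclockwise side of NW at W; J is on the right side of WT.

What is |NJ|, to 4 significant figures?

77.82

N is at the origin; NW runs at 18.9° with length 45.2, so W = 45.2·(cos 18.9°, sin 18.9°) = (42.76, 14.64). ∠NWT = 92.4°, so WT runs at 18.9° + (180° − 92.4°) = 106.5° from the x-axis; with |WT| = 36.2, T = W + 36.2·(cos 106.5°, sin 106.5°) = (32.48, 49.35). WT is perpendicular to TJ; with |TJ| = 22.7 on the right of WT, J = T + 22.7·(0.9588, 0.2840) = (54.25, 55.80). Then |NJ| = |J − N| = 77.82.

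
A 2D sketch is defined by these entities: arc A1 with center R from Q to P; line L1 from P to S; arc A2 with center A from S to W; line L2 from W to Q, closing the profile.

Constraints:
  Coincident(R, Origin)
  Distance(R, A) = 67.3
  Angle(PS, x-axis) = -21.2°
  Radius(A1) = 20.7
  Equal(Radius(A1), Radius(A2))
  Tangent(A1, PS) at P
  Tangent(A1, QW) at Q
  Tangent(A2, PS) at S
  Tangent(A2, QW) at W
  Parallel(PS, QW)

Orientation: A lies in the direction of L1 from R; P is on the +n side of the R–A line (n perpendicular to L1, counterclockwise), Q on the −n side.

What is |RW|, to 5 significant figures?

70.412

The slot axis is L1's direction at -21.2°, so u = (cos -21.2°, sin -21.2°) = (0.93232, -0.36162) and n = (−sin -21.2°, cos -21.2°) = (0.36162, 0.93232). R is at the origin and A lies 67.3 along u from R, so A = 67.3·u = (62.745, -24.337). Tangency of A1 to both parallel lines with radius 20.7 puts P and Q at R ± 20.7·n: P = (7.4856, 19.299), Q = (-7.4856, -19.299). Equal radii place S and W the same way about A: S = A + 20.7·n = (70.231, -5.0382), W = A − 20.7·n = (55.260, -43.636). Then |RW| = |W − R| = 70.412.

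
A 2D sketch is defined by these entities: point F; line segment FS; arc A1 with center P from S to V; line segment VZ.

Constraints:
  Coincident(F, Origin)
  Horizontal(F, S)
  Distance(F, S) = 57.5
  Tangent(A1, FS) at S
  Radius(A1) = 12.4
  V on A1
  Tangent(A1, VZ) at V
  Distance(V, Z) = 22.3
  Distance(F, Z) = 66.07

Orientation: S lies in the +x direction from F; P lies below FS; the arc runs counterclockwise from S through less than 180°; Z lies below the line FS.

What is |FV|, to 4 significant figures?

49.02

F is at the origin; F and S share the same y with |FS| = 57.5 and S on the +x side, so S = (57.50, 0.000). The tangent condition forces PS to be normal to FS, so P = S + (0, -12.4) = (57.50, -12.40). Since PV ⟂ VZ (tangency), |PZ| = √(12.4² + 22.3²) = 25.52 regardless of where V sits on A1. So Z lies on both circle(F, 66.07) and circle(P, 25.52); the below-FS intersection is Z = (54.25, -37.71). V is the foot of the tangent from Z: V = (45.98, -17.00).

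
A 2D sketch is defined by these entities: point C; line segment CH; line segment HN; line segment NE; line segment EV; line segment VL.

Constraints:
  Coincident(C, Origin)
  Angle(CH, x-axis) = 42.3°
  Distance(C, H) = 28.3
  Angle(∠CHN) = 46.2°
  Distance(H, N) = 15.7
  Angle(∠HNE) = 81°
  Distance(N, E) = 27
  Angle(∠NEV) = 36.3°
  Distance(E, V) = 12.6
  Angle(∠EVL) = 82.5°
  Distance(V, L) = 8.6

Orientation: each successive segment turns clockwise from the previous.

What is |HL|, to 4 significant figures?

18.65

∠NEV = 36.3° gives EV at 25.80° from the x-axis; with |EV| = 12.6, V = (5.317, 13.76). ∠EVL = 82.5° gives VL at -71.70° from the x-axis; with |VL| = 8.6, L = (8.017, 5.591). Then |HL| = |L − H| = 18.65.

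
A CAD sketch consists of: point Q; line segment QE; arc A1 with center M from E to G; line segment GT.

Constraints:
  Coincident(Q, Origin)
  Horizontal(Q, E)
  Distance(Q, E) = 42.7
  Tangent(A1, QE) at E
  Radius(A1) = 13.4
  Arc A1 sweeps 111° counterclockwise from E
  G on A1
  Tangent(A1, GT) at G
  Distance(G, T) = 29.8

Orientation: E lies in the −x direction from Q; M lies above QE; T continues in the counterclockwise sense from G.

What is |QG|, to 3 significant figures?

35.3

The tangent condition forces ME to be normal to QE, so M = E + (0, 13.4) = (-42.7, 13.4). On A1, E sits at bearing -90° from M; a 111° counterclockwise sweep puts G at bearing 21°, so G = M + 13.4·(cos 21°, sin 21°) = (-30.2, 18.2). Then |QG| = |G − Q| = 35.3.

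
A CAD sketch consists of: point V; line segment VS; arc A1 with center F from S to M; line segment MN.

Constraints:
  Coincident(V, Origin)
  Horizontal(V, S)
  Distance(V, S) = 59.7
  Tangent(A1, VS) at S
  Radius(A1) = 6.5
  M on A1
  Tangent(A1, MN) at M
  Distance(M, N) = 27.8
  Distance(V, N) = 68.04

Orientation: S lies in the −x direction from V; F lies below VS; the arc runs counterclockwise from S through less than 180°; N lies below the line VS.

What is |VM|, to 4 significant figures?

66.47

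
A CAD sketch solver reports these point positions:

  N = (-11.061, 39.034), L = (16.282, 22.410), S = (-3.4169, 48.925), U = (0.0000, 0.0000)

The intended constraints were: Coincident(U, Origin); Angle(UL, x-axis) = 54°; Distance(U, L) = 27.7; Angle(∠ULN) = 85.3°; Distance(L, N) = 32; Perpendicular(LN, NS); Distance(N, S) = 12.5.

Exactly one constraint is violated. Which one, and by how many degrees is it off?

Perpendicular(LN, NS) — off by 6.40°.

U = (0.00, 0.00) ✓; UL at 54.00° ✓; |UL| = 27.70 ✓; ∠ULN = 85.30° ✓; |LN| = 32.00 ✓; ∠(LN, NS) = 96.40° ✗; |NS| = 12.50 ✓.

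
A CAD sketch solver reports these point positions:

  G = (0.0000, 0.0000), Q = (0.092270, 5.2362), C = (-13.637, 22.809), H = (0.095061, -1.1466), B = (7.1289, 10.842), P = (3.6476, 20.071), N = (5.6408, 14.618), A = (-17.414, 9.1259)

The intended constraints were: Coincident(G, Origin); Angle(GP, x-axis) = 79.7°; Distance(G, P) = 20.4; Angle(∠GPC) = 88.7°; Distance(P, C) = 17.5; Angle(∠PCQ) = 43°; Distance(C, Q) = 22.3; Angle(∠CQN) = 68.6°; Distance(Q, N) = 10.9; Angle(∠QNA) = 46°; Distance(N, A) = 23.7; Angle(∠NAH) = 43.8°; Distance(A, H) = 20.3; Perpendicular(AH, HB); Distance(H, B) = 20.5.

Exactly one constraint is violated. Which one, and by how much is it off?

Distance(H, B) = 20.5 — off by 6.60.

G = (0.00, 0.00) ✓; GP at 79.70° ✓; |GP| = 20.40 ✓; ∠GPC = 88.70° ✓; |PC| = 17.50 ✓; ∠PCQ = 43.00° ✓; |CQ| = 22.30 ✓; ∠CQN = 68.60° ✓; |QN| = 10.90 ✓; ∠QNA = 46.00° ✓; |NA| = 23.70 ✓; ∠NAH = 43.80° ✓; |AH| = 20.30 ✓; ∠(AH, HB) = 90.00° ✓; |HB| = 13.90 ✗.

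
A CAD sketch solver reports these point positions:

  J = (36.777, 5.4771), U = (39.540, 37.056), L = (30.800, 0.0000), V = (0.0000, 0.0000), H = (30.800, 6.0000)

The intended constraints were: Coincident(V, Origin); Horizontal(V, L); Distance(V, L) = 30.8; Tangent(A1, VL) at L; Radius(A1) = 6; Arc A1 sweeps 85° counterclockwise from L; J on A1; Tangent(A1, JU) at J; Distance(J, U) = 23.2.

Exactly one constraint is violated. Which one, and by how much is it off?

Distance(J, U) = 23.2 — off by 8.50.

V = (0.00, 0.00) ✓; V.y = 0.00, L.y = 0.00 ✓; |VL| = 30.80 ✓; ∠(HL, LV) = 90.00° ✓; |HL| = 6.000 ✓; bearing(H→J) − bearing(H→L) = 85.00° ✓; |HJ| = 6.000 ✓; ∠(HJ, JU) = 90.00° ✓; |JU| = 31.70 ✗.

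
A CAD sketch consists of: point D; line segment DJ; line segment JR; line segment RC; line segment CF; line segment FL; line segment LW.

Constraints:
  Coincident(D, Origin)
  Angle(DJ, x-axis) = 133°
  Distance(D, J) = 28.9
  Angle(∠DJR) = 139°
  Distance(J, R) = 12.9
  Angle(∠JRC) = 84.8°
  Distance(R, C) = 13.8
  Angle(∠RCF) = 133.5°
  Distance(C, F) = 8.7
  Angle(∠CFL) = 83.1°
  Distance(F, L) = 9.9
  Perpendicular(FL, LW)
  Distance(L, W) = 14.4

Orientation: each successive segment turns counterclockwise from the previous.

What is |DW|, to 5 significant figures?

37.270

∠CFL = 83.1° gives FL at 52.600° from the x-axis; with |FL| = 9.9, L = (-20.492, 10.474). FL is perpendicular to LW, so LW runs at 142.60°; with |LW| = 14.4, W = (-31.932, 19.221). Then |DW| = |W − D| = 37.270.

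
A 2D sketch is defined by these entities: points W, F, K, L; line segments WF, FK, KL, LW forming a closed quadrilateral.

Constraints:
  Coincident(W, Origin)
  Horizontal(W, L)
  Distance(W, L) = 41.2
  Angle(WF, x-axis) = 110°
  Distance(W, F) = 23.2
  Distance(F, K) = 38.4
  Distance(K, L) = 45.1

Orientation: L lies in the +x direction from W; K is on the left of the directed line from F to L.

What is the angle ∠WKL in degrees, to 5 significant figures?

51.917°

Checks: |FK| = 38.40 ✓; |KL| = 45.10 ✓.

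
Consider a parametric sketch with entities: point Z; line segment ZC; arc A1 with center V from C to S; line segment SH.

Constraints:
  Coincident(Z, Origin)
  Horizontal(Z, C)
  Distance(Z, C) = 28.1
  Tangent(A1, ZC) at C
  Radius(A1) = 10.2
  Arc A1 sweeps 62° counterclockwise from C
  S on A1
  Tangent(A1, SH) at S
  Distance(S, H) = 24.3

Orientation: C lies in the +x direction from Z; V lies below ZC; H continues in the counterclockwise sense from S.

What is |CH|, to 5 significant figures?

33.743

Z is at the origin; Z and C share the same y with |ZC| = 28.1 and C on the +x side, so C = (28.100, 0.0000). The tangent condition forces VC to be normal to ZC, so V = C + (0, -10.2) = (28.100, -10.200). On A1, C sits at bearing 90° from V; a 62° counterclockwise sweep puts S at bearing 152°, so S = V + 10.2·(cos 152°, sin 152°) = (19.094, -5.4114). A1 meets SH tangentially, so VS is at right angles to SH, so SH runs along (−sin 152°, cos 152°); with |SH| = 24.3, H = (7.6858, -26.867). Then |CH| = |H − C| = 33.743.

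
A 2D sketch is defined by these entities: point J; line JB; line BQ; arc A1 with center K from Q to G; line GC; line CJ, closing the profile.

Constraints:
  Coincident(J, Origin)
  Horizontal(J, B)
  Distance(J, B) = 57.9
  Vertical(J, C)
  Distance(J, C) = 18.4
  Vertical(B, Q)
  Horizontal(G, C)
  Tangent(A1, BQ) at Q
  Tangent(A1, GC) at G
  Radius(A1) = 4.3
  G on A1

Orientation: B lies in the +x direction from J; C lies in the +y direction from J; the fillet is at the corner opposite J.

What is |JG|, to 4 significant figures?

56.67

The virtual corner opposite J is at (57.90, 18.40). Since A1 is tangent to BQ there, KQ ⟂ BQ and the tangent condition forces KG to be normal to GC, with radius 4.3, so the center K sits 4.3 in from both sides at K = (53.60, 14.10). That places the tangent points at Q = (57.90, 14.10) on BQ and G = (53.60, 18.40) on GC. Then |JG| = |G − J| = 56.67.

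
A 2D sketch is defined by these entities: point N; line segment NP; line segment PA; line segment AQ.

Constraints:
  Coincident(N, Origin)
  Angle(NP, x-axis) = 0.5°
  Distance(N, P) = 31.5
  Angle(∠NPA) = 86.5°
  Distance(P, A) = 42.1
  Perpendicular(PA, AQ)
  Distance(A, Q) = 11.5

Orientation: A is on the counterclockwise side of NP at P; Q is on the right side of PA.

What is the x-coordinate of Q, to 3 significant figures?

40.0

∠NPA = 86.5°, so PA runs at 0.5° + (180° − 86.5°) = 94.0° from the x-axis; with |PA| = 42.1, A = P + 42.1·(cos 94.0°, sin 94.0°) = (28.6, 42.3). PA is perpendicular to AQ; with |AQ| = 11.5 on the right of PA, Q = A + 11.5·(0.998, 0.0698) = (40.0, 43.1). So Q.x = 40.0.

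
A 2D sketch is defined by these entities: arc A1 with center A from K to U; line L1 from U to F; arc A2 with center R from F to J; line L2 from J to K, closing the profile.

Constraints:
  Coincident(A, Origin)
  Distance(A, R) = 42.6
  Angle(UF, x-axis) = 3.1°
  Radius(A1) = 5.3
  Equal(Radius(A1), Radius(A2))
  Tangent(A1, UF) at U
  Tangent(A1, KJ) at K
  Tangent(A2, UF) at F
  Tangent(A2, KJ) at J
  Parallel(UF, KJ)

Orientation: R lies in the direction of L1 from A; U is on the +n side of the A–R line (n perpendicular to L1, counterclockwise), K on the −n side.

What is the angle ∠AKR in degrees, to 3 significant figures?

82.9°

The slot axis is L1's direction at 3.1°, so u = (cos 3.1°, sin 3.1°) = (0.999, 0.0541) and n = (−sin 3.1°, cos 3.1°) = (-0.0541, 0.999). A is at the origin and R lies 42.6 along u from A, so R = 42.6·u = (42.5, 2.30). Tangency of A1 to both parallel lines with radius 5.3 puts U and K at A ± 5.3·n: U = (-0.287, 5.29), K = (0.287, -5.29). Then cos ∠AKR = KA·KR / (|KA||KR|), giving 82.9°.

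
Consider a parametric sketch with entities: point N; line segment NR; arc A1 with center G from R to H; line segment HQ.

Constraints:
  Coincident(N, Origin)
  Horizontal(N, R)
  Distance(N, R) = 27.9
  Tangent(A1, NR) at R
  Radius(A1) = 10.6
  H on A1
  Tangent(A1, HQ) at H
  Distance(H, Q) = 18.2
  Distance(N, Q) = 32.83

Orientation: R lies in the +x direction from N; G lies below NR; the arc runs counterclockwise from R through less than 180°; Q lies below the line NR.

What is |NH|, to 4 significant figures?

20.07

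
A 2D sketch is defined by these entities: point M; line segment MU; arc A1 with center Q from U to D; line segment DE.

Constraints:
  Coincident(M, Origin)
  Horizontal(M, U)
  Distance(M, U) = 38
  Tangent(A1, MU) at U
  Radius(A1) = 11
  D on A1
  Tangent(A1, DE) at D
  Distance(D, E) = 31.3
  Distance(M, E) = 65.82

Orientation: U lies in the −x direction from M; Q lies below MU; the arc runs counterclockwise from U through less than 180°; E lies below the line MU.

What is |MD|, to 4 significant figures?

50.04

Checks: |MU| = 38.00 ✓; |QD| = 11.00 ✓; ∠(QD, DE) = 90.00° ✓; |DE| = 31.30 ✓; |ME| = 65.82 ✓.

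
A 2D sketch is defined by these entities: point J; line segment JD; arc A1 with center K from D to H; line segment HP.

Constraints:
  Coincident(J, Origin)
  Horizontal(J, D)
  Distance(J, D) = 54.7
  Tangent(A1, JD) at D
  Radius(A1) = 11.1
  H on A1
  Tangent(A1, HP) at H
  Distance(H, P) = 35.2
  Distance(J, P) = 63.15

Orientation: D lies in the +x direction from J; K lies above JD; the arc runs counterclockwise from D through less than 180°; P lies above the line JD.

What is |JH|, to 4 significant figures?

66.09

Checks: J.y = 0.00, D.y = 0.00 ✓; |KH| = 11.10 ✓; ∠(KH, HP) = 90.00° ✓; |HP| = 35.20 ✓; |JP| = 63.15 ✓.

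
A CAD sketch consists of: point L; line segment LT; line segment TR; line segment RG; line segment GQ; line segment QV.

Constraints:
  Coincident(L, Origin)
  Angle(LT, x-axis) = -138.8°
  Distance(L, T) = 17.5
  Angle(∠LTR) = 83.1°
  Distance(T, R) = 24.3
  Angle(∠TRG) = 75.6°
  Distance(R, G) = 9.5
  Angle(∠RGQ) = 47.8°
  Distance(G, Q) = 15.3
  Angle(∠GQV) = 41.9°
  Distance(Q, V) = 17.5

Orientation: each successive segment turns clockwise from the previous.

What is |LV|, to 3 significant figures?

32.8

L is at the origin; LT runs at -138.8° with length 17.5, so T = (-13.2, -11.5). ∠LTR = 83.1° gives TR at 124° from the x-axis; with |TR| = 24.3, R = (-26.9, 8.55). ∠TRG = 75.6° gives RG at 19.9° from the x-axis; with |RG| = 9.5, G = (-17.9, 11.8). ∠RGQ = 47.8° gives GQ at -112° from the x-axis; with |GQ| = 15.3, Q = (-23.7, -2.37). ∠GQV = 41.9° gives QV at 110° from the x-axis; with |QV| = 17.5, V = (-29.6, 14.1). Then |LV| = |V − L| = 32.8.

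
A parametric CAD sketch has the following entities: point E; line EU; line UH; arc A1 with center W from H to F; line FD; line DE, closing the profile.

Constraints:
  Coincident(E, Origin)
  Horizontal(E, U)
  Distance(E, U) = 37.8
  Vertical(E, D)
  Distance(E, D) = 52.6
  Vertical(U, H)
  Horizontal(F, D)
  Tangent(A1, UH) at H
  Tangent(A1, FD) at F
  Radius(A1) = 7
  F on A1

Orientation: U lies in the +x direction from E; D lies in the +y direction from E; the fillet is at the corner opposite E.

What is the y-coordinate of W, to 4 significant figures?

45.60

E is at the origin; E and U share the same y with |EU| = 37.8 and U on the +x side, so U = (37.80, 0.000). ED is vertical with |ED| = 52.6 and D on the +y side, so D = (0.000, 52.60). The virtual corner opposite E is at (37.80, 52.60). Since A1 is tangent to UH there, WH ⟂ UH and since A1 is tangent to FD there, WF ⟂ FD, with radius 7.0, so the center W sits 7.0 in from both sides at W = (30.80, 45.60). So W.y = 45.60.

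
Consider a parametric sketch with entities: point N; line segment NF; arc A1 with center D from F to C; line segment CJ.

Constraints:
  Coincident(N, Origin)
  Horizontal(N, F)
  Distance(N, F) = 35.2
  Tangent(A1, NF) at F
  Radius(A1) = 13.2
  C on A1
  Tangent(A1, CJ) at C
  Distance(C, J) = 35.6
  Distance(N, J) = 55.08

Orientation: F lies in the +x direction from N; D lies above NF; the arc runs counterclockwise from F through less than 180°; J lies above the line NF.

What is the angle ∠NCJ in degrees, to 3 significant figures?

77.6°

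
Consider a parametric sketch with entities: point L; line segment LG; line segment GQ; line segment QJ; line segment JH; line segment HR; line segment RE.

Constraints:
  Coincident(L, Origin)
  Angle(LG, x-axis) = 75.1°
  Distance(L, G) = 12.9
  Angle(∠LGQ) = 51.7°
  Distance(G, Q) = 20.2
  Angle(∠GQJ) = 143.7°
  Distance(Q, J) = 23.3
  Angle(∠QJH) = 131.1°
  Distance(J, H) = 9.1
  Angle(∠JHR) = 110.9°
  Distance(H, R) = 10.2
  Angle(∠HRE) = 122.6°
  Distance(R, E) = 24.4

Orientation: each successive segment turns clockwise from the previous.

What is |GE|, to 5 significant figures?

17.465

L is at the origin; LG runs at 75.1° with length 12.9, so G = (3.3170, 12.466). ∠LGQ = 51.7° gives GQ at -53.200° from the x-axis; with |GQ| = 20.2, Q = (15.417, -3.7085). ∠GQJ = 143.7° gives QJ at -89.500° from the x-axis; with |QJ| = 23.3, J = (15.621, -27.008). ∠QJH = 131.1° gives JH at -138.40° from the x-axis; with |JH| = 9.1, H = (8.8157, -33.049). ∠JHR = 110.9° gives HR at 152.50° from the x-axis; with |HR| = 10.2, R = (-0.23186, -28.340). ∠HRE = 122.6° gives RE at 95.100° from the x-axis; with |RE| = 24.4, E = (-2.4009, -4.0361). Then |GE| = |E − G| = 17.465.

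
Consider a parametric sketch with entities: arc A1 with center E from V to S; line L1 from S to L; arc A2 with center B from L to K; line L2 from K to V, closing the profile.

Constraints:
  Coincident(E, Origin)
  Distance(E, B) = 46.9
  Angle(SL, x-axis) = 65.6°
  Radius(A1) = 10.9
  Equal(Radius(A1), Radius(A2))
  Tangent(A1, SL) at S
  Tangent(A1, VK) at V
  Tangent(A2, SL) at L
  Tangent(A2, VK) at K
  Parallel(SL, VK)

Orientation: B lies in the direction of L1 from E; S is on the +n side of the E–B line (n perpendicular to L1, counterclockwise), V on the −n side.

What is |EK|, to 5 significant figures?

48.150

The slot axis is L1's direction at 65.6°, so u = (cos 65.6°, sin 65.6°) = (0.41310, 0.91068) and n = (−sin 65.6°, cos 65.6°) = (-0.91068, 0.41310). E is at the origin and B lies 46.9 along u from E, so B = 46.9·u = (19.375, 42.711). Tangency of A1 to both parallel lines with radius 10.9 puts S and V at E ± 10.9·n: S = (-9.9265, 4.5028), V = (9.9265, -4.5028). Equal radii place L and K the same way about B: L = B + 10.9·n = (9.4481, 47.214), K = B − 10.9·n = (29.301, 38.208). Then |EK| = |K − E| = 48.150.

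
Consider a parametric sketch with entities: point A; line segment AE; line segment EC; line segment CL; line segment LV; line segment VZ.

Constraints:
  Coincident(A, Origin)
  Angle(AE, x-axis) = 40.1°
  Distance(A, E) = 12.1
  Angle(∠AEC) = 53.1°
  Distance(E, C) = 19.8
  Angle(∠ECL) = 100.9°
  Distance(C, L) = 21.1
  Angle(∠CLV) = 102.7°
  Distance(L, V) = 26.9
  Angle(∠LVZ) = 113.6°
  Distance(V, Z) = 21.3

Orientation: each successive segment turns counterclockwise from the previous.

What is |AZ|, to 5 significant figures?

24.862

A is at the origin; AE runs at 40.1° with length 12.1, so E = (9.2555, 7.7939). ∠AEC = 53.1° gives EC at 167.00° from the x-axis; with |EC| = 19.8, C = (-10.037, 12.248). ∠ECL = 100.9° gives CL at -113.90° from the x-axis; with |CL| = 21.1, L = (-18.585, -7.0428). ∠CLV = 102.7° gives LV at -36.600° from the x-axis; with |LV| = 26.9, V = (3.0103, -23.081). ∠LVZ = 113.6° gives VZ at 29.800° from the x-axis; with |VZ| = 21.3, Z = (21.494, -12.496). Then |AZ| = |Z − A| = 24.862.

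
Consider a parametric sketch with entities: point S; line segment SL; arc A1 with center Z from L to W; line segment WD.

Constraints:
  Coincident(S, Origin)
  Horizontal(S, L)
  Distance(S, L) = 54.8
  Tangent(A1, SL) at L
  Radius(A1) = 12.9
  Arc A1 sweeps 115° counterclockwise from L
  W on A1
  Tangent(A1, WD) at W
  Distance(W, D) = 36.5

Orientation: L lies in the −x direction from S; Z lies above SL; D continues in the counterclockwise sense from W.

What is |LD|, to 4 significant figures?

51.57

On A1, L sits at bearing -90° from Z; a 115° counterclockwise sweep puts W at bearing 25°, so W = Z + 12.9·(cos 25°, sin 25°) = (-43.11, 18.35). A1 meets WD tangentially, so ZW is at right angles to WD, so WD runs along (−sin 25°, cos 25°); with |WD| = 36.5, D = (-58.53, 51.43). Then |LD| = |D − L| = 51.57.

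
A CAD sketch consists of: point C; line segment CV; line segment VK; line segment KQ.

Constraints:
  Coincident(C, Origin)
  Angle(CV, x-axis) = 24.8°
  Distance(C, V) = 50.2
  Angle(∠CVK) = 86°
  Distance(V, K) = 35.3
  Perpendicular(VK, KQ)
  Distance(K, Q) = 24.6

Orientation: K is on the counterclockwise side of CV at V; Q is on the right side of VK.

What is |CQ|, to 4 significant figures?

81.17

C is at the origin; CV runs at 24.8° with length 50.2, so V = 50.2·(cos 24.8°, sin 24.8°) = (45.57, 21.06). ∠CVK = 86.0°, so VK runs at 24.8° + (180° − 86.0°) = 118.8° from the x-axis; with |VK| = 35.3, K = V + 35.3·(cos 118.8°, sin 118.8°) = (28.56, 51.99). The perpendicularity gives KQ at right angles to VK; with |KQ| = 24.6 on the right of VK, Q = K + 24.6·(0.8763, 0.4818) = (50.12, 63.84). Then |CQ| = |Q − C| = 81.17.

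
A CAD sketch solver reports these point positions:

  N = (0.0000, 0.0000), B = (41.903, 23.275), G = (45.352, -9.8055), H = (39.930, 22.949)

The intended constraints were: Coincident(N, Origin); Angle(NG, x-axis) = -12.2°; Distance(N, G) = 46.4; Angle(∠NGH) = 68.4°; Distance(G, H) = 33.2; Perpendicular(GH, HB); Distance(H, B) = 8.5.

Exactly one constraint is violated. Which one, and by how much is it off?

Distance(H, B) = 8.5 — off by 6.50.

N = (0.00, 0.00) ✓; NG at -12.20° ✓; |NG| = 46.40 ✓; ∠NGH = 68.40° ✓; |GH| = 33.20 ✓; ∠(GH, HB) = 90.02° ✓; |HB| = 2.000 ✗.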